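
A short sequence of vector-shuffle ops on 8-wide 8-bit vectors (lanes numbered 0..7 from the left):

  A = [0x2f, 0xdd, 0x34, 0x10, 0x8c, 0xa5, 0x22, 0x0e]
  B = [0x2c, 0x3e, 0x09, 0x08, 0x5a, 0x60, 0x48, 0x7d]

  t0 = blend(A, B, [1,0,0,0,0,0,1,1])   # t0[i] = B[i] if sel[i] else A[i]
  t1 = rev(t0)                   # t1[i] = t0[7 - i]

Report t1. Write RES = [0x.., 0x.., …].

RES = [0x7d, 0x48, 0xa5, 0x8c, 0x10, 0x34, 0xdd, 0x2c]

  t0: 2c dd 34 10 8c a5 48 7d
  t1: 7d 48 a5 8c 10 34 dd 2c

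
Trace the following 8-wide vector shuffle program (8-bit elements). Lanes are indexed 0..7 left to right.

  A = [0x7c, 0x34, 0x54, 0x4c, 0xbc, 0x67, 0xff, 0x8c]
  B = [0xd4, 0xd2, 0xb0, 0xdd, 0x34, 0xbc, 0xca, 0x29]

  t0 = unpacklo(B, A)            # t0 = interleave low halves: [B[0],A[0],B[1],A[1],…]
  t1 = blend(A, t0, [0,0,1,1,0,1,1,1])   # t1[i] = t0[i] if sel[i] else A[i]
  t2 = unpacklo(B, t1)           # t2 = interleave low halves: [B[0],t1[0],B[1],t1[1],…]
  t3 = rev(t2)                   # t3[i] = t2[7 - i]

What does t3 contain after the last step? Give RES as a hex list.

RES = [0x34, 0xdd, 0xd2, 0xb0, 0x34, 0xd2, 0x7c, 0xd4]

→ t0 |d4|7c|d2|34|b0|54|dd|4c|
→ t1 |7c|34|d2|34|bc|54|dd|4c|
→ t2 |d4|7c|d2|34|b0|d2|dd|34|
→ t3 |34|dd|d2|b0|34|d2|7c|d4|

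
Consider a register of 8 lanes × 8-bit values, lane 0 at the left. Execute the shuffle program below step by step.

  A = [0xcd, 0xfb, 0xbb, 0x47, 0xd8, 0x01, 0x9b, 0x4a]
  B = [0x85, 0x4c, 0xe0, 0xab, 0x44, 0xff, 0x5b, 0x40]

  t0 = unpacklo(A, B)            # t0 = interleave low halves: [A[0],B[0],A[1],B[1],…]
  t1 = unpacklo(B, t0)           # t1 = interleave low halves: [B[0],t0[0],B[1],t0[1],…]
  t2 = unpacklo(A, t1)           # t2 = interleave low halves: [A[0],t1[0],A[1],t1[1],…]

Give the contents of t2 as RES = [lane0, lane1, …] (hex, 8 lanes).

RES = [0xcd, 0x85, 0xfb, 0xcd, 0xbb, 0x4c, 0x47, 0x85]

  t0: cd 85 fb 4c bb e0 47 ab
  t1: 85 cd 4c 85 e0 fb ab 4c
  t2: cd 85 fb cd bb 4c 47 85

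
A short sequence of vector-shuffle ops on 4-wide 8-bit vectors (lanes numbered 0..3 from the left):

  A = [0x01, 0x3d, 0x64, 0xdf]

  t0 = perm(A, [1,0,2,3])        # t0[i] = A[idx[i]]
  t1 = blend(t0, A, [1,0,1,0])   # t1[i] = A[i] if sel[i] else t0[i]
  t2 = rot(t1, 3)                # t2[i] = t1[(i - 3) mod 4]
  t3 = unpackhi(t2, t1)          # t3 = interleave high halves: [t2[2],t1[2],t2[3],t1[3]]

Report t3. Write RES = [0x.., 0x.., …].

  t0: 3d 01 64 df
  t1: 01 01 64 df
  t2: 01 64 df 01
  t3: df 64 01 df

RES = [0xdf, 0x64, 0x01, 0xdf]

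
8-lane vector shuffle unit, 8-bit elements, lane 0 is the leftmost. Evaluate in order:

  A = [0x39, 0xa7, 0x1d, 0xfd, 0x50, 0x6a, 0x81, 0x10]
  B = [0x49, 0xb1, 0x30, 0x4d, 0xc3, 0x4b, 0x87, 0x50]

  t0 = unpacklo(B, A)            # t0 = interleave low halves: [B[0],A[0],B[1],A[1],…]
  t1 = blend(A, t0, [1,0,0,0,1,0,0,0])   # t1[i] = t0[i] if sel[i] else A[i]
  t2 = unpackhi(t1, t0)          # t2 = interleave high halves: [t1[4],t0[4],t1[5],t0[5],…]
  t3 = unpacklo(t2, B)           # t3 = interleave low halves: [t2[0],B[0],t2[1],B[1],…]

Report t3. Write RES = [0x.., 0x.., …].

RES = [ 0x30  0x49  0x30  0xb1  0x6a  0x30  0x1d  0x4d ]

t0 = [0x49, 0x39, 0xb1, 0xa7, 0x30, 0x1d, 0x4d, 0xfd]
t1 = [0x49, 0xa7, 0x1d, 0xfd, 0x30, 0x6a, 0x81, 0x10]
t2 = [0x30, 0x30, 0x6a, 0x1d, 0x81, 0x4d, 0x10, 0xfd]
t3 = [0x30, 0x49, 0x30, 0xb1, 0x6a, 0x30, 0x1d, 0x4d]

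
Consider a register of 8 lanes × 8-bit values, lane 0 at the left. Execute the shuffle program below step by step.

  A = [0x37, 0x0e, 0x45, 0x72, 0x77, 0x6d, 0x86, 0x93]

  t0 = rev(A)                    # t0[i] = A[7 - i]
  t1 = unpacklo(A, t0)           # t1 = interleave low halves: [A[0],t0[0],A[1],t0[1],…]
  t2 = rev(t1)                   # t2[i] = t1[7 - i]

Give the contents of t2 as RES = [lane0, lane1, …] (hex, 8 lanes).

RES = [ 0x77  0x72  0x6d  0x45  0x86  0x0e  0x93  0x37 ]

→ t0 |93|86|6d|77|72|45|0e|37|
→ t1 |37|93|0e|86|45|6d|72|77|
→ t2 |77|72|6d|45|86|0e|93|37|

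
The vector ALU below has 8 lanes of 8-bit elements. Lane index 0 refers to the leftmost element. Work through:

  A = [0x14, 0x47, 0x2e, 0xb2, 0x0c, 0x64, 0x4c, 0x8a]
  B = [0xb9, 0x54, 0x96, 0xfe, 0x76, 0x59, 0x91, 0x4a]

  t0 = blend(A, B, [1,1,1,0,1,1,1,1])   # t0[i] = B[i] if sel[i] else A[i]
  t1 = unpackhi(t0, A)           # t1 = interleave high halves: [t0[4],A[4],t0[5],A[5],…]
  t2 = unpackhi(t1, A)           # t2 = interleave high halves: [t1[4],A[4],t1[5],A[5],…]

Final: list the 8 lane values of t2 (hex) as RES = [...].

t0 = [0xb9, 0x54, 0x96, 0xb2, 0x76, 0x59, 0x91, 0x4a]
t1 = [0x76, 0x0c, 0x59, 0x64, 0x91, 0x4c, 0x4a, 0x8a]
t2 = [0x91, 0x0c, 0x4c, 0x64, 0x4a, 0x4c, 0x8a, 0x8a]

RES = [ 0x91  0x0c  0x4c  0x64  0x4a  0x4c  0x8a  0x8a ]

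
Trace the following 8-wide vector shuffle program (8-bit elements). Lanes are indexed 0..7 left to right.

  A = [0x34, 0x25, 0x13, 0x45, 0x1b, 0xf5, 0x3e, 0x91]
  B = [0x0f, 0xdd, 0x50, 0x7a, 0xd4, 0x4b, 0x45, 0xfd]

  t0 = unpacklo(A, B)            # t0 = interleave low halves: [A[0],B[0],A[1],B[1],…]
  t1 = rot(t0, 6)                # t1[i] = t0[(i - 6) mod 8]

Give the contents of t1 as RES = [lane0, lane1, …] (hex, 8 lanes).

→ t0 |34|0f|25|dd|13|50|45|7a|
→ t1 |25|dd|13|50|45|7a|34|0f|

RES = [0x25, 0xdd, 0x13, 0x50, 0x45, 0x7a, 0x34, 0x0f]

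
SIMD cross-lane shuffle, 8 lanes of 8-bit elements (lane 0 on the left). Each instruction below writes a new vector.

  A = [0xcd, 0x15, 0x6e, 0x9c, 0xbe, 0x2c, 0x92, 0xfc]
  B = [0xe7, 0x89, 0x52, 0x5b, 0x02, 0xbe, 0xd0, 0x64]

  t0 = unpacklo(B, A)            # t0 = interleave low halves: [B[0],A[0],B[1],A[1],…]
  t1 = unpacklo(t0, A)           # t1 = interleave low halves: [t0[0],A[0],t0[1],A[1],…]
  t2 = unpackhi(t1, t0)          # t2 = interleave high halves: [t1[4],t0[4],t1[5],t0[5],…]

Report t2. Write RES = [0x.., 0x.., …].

RES = [0x89, 0x52, 0x6e, 0x6e, 0x15, 0x5b, 0x9c, 0x9c]

t0 = [0xe7, 0xcd, 0x89, 0x15, 0x52, 0x6e, 0x5b, 0x9c]
t1 = [0xe7, 0xcd, 0xcd, 0x15, 0x89, 0x6e, 0x15, 0x9c]
t2 = [0x89, 0x52, 0x6e, 0x6e, 0x15, 0x5b, 0x9c, 0x9c]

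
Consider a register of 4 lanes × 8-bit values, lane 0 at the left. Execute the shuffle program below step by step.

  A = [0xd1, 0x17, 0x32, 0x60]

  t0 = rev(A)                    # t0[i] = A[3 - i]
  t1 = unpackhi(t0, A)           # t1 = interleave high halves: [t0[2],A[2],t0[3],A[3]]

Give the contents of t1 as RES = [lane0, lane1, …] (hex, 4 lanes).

RES = [0x17, 0x32, 0xd1, 0x60]

→ t0 |60|32|17|d1|
→ t1 |17|32|d1|60|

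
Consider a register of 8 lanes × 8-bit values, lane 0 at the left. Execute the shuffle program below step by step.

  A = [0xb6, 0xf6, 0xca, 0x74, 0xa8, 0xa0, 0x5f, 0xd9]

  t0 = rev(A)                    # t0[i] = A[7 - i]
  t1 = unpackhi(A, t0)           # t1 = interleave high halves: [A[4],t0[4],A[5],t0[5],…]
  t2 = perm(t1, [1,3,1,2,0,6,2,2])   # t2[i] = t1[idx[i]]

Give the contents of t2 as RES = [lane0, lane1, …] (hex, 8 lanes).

t0 = [0xd9, 0x5f, 0xa0, 0xa8, 0x74, 0xca, 0xf6, 0xb6]
t1 = [0xa8, 0x74, 0xa0, 0xca, 0x5f, 0xf6, 0xd9, 0xb6]
t2 = [0x74, 0xca, 0x74, 0xa0, 0xa8, 0xd9, 0xa0, 0xa0]

RES = [0x74, 0xca, 0x74, 0xa0, 0xa8, 0xd9, 0xa0, 0xa0]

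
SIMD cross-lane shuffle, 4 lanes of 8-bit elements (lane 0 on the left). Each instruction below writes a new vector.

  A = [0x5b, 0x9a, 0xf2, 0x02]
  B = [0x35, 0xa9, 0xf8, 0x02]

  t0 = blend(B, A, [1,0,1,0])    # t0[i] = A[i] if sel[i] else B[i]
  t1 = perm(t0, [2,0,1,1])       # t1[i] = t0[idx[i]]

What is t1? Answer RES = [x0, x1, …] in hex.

RES = [ 0xf2  0x5b  0xa9  0xa9 ]

→ t0 |5b|a9|f2|02|
→ t1 |f2|5b|a9|a9|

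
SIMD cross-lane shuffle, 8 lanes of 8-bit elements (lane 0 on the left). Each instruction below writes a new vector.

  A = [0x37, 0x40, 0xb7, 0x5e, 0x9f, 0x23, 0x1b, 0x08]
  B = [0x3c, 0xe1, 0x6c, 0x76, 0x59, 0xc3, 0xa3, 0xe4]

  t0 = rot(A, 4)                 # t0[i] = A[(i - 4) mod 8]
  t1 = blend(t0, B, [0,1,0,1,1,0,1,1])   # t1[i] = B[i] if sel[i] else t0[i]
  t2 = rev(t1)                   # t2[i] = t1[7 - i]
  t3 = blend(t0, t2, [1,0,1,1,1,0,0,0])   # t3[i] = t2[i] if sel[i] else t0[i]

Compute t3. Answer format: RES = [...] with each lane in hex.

→ t0 |9f|23|1b|08|37|40|b7|5e|
→ t1 |9f|e1|1b|76|59|40|a3|e4|
→ t2 |e4|a3|40|59|76|1b|e1|9f|
→ t3 |e4|23|40|59|76|40|b7|5e|

RES = [ 0xe4  0x23  0x40  0x59  0x76  0x40  0xb7  0x5e ]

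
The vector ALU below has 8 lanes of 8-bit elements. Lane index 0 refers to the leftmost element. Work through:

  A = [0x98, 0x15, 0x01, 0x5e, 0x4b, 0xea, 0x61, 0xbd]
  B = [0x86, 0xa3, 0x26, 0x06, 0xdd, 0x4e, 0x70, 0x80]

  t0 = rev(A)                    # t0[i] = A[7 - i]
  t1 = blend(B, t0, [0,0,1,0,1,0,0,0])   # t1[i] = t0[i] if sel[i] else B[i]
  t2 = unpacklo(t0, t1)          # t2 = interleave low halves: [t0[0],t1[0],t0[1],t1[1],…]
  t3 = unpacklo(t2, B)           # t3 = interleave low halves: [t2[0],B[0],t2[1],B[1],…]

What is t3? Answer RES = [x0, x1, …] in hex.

RES = [0xbd, 0x86, 0x86, 0xa3, 0x61, 0x26, 0xa3, 0x06]

  t0: bd 61 ea 4b 5e 01 15 98
  t1: 86 a3 ea 06 5e 4e 70 80
  t2: bd 86 61 a3 ea ea 4b 06
  t3: bd 86 86 a3 61 26 a3 06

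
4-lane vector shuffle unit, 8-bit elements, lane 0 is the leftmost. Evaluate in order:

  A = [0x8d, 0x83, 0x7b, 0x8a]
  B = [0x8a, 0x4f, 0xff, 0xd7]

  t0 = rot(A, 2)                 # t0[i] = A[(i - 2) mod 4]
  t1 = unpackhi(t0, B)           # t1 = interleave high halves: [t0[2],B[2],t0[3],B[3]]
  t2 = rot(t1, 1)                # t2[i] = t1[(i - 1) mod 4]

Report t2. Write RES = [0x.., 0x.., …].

t0 = [0x7b, 0x8a, 0x8d, 0x83]
t1 = [0x8d, 0xff, 0x83, 0xd7]
t2 = [0xd7, 0x8d, 0xff, 0x83]

RES = [0xd7, 0x8d, 0xff, 0x83]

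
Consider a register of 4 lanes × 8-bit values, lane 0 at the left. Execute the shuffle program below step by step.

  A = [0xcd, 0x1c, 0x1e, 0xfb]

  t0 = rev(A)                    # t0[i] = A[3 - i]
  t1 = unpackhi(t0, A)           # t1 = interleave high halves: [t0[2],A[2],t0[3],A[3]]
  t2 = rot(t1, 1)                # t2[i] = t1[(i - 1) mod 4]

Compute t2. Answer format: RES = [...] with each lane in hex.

t0 = [0xfb, 0x1e, 0x1c, 0xcd]
t1 = [0x1c, 0x1e, 0xcd, 0xfb]
t2 = [0xfb, 0x1c, 0x1e, 0xcd]

RES = [0xfb, 0x1c, 0x1e, 0xcd]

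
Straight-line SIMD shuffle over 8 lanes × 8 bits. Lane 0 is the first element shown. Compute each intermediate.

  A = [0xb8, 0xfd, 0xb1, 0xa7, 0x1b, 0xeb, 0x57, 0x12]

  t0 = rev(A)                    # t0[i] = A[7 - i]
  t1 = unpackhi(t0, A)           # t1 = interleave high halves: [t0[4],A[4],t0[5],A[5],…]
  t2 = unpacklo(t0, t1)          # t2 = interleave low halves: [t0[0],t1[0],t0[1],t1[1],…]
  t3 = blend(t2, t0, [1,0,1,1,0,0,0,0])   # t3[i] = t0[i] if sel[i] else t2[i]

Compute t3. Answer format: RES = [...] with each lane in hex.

→ t0 |12|57|eb|1b|a7|b1|fd|b8|
→ t1 |a7|1b|b1|eb|fd|57|b8|12|
→ t2 |12|a7|57|1b|eb|b1|1b|eb|
→ t3 |12|a7|eb|1b|eb|b1|1b|eb|

RES = [0x12, 0xa7, 0xeb, 0x1b, 0xeb, 0xb1, 0x1b, 0xeb]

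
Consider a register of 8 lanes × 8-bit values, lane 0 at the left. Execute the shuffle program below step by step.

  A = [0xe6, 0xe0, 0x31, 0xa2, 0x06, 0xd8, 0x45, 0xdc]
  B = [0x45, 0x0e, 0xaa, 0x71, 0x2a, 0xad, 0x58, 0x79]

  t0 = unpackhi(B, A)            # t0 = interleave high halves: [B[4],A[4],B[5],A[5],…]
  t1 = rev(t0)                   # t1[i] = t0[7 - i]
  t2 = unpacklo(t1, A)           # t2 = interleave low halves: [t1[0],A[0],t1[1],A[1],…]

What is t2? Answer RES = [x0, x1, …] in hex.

  t0: 2a 06 ad d8 58 45 79 dc
  t1: dc 79 45 58 d8 ad 06 2a
  t2: dc e6 79 e0 45 31 58 a2

RES = [ 0xdc  0xe6  0x79  0xe0  0x45  0x31  0x58  0xa2 ]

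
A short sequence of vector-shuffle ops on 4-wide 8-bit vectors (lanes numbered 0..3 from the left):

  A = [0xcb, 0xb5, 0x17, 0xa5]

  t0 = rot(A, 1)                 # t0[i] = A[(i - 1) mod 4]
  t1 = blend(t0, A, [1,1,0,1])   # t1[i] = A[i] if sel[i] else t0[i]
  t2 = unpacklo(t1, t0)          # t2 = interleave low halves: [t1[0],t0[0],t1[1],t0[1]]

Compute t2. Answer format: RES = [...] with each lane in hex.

  t0: a5 cb b5 17
  t1: cb b5 b5 a5
  t2: cb a5 b5 cb

RES = [ 0xcb  0xa5  0xb5  0xcb ]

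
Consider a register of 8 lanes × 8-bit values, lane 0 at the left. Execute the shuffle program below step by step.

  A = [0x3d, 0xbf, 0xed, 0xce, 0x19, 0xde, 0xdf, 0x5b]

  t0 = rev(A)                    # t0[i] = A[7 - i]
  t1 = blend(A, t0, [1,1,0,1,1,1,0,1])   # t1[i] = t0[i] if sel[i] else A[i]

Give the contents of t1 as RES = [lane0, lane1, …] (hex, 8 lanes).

t0 = [0x5b, 0xdf, 0xde, 0x19, 0xce, 0xed, 0xbf, 0x3d]
t1 = [0x5b, 0xdf, 0xed, 0x19, 0xce, 0xed, 0xdf, 0x3d]

RES = [0x5b, 0xdf, 0xed, 0x19, 0xce, 0xed, 0xdf, 0x3d]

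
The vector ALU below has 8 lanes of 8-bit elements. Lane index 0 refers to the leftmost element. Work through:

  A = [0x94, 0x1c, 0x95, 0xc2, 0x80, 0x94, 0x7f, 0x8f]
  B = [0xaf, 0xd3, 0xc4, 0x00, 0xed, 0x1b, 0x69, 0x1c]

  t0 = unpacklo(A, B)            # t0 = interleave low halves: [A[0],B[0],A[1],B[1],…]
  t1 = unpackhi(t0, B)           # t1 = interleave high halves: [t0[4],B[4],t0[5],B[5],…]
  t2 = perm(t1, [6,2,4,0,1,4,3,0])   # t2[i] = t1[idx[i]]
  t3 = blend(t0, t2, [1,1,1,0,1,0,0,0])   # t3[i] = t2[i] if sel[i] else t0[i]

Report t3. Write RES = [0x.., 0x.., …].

RES = [0x00, 0xc4, 0xc2, 0xd3, 0xed, 0xc4, 0xc2, 0x00]

  t0: 94 af 1c d3 95 c4 c2 00
  t1: 95 ed c4 1b c2 69 00 1c
  t2: 00 c4 c2 95 ed c2 1b 95
  t3: 00 c4 c2 d3 ed c4 c2 00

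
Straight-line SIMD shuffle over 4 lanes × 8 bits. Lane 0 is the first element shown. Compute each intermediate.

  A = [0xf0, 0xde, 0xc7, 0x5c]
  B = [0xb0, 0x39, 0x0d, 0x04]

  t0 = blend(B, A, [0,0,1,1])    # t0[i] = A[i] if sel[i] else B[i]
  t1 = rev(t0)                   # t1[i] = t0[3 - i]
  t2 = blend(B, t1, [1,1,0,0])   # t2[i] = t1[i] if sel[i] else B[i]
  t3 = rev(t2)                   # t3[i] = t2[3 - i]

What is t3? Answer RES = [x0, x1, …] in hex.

  t0: b0 39 c7 5c
  t1: 5c c7 39 b0
  t2: 5c c7 0d 04
  t3: 04 0d c7 5c

RES = [0x04, 0x0d, 0xc7, 0x5c]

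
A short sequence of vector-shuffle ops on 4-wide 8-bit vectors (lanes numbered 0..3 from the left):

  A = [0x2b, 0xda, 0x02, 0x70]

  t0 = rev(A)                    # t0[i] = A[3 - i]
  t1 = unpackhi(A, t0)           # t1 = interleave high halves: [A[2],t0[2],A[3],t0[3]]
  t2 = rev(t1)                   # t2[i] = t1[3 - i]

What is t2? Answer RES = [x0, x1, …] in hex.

RES = [0x2b, 0x70, 0xda, 0x02]

t0 = [0x70, 0x02, 0xda, 0x2b]
t1 = [0x02, 0xda, 0x70, 0x2b]
t2 = [0x2b, 0x70, 0xda, 0x02]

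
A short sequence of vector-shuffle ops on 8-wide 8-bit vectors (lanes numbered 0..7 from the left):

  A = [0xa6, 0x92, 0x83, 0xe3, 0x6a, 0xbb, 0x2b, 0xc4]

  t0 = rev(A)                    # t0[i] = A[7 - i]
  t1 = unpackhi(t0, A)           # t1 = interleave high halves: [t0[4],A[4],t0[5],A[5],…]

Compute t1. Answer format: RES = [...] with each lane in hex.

  t0: c4 2b bb 6a e3 83 92 a6
  t1: e3 6a 83 bb 92 2b a6 c4

RES = [ 0xe3  0x6a  0x83  0xbb  0x92  0x2b  0xa6  0xc4 ]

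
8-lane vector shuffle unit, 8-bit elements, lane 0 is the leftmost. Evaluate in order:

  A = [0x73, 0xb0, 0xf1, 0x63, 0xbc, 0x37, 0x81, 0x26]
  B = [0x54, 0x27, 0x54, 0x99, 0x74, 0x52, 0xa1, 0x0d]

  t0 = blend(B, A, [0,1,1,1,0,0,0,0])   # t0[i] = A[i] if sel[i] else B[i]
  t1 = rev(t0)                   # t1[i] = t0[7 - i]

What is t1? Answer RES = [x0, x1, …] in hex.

→ t0 |54|b0|f1|63|74|52|a1|0d|
→ t1 |0d|a1|52|74|63|f1|b0|54|

RES = [0x0d, 0xa1, 0x52, 0x74, 0x63, 0xf1, 0xb0, 0x54]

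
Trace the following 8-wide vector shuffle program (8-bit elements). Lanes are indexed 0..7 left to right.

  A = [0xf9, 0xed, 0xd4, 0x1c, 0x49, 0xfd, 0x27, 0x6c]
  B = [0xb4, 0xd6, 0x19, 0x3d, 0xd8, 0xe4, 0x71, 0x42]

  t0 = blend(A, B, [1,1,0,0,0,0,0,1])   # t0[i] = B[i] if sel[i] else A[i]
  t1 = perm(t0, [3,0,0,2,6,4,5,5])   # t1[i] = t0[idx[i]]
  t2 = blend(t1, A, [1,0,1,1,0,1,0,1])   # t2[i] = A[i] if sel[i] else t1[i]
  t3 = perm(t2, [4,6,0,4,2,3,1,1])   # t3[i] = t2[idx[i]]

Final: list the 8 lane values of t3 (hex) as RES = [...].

RES = [0x27, 0xfd, 0xf9, 0x27, 0xd4, 0x1c, 0xb4, 0xb4]

  t0: b4 d6 d4 1c 49 fd 27 42
  t1: 1c b4 b4 d4 27 49 fd fd
  t2: f9 b4 d4 1c 27 fd fd 6c
  t3: 27 fd f9 27 d4 1c b4 b4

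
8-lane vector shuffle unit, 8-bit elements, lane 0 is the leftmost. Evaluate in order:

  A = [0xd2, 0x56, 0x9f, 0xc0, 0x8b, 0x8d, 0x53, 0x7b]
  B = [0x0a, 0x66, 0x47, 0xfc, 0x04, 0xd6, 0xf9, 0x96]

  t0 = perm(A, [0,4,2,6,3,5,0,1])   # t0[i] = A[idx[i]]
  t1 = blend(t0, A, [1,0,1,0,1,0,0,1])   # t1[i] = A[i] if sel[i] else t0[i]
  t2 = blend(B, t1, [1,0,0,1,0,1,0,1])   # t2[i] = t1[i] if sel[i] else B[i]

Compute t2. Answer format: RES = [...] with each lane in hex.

RES = [ 0xd2  0x66  0x47  0x53  0x04  0x8d  0xf9  0x7b ]

→ t0 |d2|8b|9f|53|c0|8d|d2|56|
→ t1 |d2|8b|9f|53|8b|8d|d2|7b|
→ t2 |d2|66|47|53|04|8d|f9|7b|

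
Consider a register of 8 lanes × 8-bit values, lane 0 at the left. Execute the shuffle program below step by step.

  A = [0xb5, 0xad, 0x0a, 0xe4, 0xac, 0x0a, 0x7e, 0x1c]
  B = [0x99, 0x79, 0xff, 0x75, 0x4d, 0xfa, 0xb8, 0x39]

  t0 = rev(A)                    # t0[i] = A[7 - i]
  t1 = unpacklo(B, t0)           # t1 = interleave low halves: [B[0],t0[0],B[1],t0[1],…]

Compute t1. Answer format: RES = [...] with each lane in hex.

RES = [0x99, 0x1c, 0x79, 0x7e, 0xff, 0x0a, 0x75, 0xac]

  t0: 1c 7e 0a ac e4 0a ad b5
  t1: 99 1c 79 7e ff 0a 75 ac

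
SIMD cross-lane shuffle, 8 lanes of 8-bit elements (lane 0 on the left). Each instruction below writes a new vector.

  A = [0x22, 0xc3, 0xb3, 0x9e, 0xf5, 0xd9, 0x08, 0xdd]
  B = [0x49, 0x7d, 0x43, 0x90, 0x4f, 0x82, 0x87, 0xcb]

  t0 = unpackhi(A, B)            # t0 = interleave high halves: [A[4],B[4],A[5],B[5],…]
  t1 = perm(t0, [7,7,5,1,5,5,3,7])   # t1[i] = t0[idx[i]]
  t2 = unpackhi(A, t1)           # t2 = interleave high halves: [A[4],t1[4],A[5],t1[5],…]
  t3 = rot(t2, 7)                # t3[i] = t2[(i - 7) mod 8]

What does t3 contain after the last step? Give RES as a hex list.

  t0: f5 4f d9 82 08 87 dd cb
  t1: cb cb 87 4f 87 87 82 cb
  t2: f5 87 d9 87 08 82 dd cb
  t3: 87 d9 87 08 82 dd cb f5

RES = [0x87, 0xd9, 0x87, 0x08, 0x82, 0xdd, 0xcb, 0xf5]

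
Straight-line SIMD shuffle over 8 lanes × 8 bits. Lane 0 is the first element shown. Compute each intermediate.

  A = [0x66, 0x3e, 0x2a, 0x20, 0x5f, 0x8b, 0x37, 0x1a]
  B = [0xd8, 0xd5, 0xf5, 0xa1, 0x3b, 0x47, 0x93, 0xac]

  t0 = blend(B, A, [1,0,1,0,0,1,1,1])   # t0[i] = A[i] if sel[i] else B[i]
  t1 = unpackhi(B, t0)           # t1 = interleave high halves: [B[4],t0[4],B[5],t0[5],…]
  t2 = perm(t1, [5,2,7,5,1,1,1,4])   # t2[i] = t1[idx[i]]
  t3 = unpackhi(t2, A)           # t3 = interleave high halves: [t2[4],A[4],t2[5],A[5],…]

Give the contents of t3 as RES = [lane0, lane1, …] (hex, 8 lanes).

→ t0 |66|d5|2a|a1|3b|8b|37|1a|
→ t1 |3b|3b|47|8b|93|37|ac|1a|
→ t2 |37|47|1a|37|3b|3b|3b|93|
→ t3 |3b|5f|3b|8b|3b|37|93|1a|

RES = [0x3b, 0x5f, 0x3b, 0x8b, 0x3b, 0x37, 0x93, 0x1a]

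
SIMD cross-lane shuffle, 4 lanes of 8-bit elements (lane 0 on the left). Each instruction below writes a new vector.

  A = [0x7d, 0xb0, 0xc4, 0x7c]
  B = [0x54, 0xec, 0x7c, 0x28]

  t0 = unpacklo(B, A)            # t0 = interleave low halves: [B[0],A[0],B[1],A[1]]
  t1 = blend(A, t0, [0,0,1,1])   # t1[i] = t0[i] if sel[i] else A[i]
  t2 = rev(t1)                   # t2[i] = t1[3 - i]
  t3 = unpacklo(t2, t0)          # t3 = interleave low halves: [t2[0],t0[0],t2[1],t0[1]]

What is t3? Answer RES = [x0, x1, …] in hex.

RES = [ 0xb0  0x54  0xec  0x7d ]

t0 = [0x54, 0x7d, 0xec, 0xb0]
t1 = [0x7d, 0xb0, 0xec, 0xb0]
t2 = [0xb0, 0xec, 0xb0, 0x7d]
t3 = [0xb0, 0x54, 0xec, 0x7d]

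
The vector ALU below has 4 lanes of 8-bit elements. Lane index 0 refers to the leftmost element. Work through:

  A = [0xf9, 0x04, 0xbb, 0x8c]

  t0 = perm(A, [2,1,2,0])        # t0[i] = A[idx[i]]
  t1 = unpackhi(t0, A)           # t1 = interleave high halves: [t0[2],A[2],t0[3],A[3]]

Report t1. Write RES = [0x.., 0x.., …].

RES = [ 0xbb  0xbb  0xf9  0x8c ]

  t0: bb 04 bb f9
  t1: bb bb f9 8c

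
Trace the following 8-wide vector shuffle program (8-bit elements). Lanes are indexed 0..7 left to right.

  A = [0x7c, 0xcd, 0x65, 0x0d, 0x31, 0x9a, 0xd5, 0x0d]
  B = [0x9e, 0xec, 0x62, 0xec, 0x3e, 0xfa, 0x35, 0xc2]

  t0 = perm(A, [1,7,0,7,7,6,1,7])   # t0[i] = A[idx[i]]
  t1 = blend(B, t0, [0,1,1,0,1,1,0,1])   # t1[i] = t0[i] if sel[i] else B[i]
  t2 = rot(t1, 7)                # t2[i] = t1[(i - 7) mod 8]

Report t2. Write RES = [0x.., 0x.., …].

RES = [0x0d, 0x7c, 0xec, 0x0d, 0xd5, 0x35, 0x0d, 0x9e]

  t0: cd 0d 7c 0d 0d d5 cd 0d
  t1: 9e 0d 7c ec 0d d5 35 0d
  t2: 0d 7c ec 0d d5 35 0d 9e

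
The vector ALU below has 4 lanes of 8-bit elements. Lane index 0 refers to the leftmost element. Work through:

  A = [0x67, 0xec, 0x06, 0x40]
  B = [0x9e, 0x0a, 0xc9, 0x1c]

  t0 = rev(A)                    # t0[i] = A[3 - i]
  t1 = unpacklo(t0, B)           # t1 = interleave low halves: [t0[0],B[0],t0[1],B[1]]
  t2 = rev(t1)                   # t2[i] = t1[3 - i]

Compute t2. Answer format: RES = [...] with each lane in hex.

RES = [ 0x0a  0x06  0x9e  0x40 ]

t0 = [0x40, 0x06, 0xec, 0x67]
t1 = [0x40, 0x9e, 0x06, 0x0a]
t2 = [0x0a, 0x06, 0x9e, 0x40]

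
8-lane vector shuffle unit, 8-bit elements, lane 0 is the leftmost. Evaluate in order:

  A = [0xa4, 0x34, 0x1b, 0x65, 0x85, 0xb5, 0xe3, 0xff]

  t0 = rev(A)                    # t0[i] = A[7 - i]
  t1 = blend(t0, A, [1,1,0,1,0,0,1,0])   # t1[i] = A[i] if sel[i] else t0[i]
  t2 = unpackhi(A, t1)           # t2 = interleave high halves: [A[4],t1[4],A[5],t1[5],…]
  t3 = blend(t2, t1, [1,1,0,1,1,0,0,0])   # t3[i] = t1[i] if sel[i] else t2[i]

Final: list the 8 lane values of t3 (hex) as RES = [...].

RES = [0xa4, 0x34, 0xb5, 0x65, 0x65, 0xe3, 0xff, 0xa4]

→ t0 |ff|e3|b5|85|65|1b|34|a4|
→ t1 |a4|34|b5|65|65|1b|e3|a4|
→ t2 |85|65|b5|1b|e3|e3|ff|a4|
→ t3 |a4|34|b5|65|65|e3|ff|a4|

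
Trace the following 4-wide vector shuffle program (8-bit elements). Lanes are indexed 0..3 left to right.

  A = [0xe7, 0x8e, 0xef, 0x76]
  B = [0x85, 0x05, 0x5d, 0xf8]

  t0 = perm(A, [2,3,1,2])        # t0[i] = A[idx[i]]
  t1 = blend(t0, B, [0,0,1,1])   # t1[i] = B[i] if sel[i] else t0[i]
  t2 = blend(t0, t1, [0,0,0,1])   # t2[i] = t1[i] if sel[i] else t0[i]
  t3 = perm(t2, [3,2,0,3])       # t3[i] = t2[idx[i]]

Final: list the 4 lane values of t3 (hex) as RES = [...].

RES = [ 0xf8  0x8e  0xef  0xf8 ]

t0 = [0xef, 0x76, 0x8e, 0xef]
t1 = [0xef, 0x76, 0x5d, 0xf8]
t2 = [0xef, 0x76, 0x8e, 0xf8]
t3 = [0xf8, 0x8e, 0xef, 0xf8]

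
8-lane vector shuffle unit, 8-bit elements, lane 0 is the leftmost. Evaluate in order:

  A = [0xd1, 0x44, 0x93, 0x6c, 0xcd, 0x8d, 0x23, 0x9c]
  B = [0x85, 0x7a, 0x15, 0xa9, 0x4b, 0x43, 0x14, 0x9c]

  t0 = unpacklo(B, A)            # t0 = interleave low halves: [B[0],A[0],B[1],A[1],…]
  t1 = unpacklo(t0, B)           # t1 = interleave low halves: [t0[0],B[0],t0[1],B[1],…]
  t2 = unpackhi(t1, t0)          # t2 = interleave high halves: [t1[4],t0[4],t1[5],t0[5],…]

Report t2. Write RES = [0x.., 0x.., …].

  t0: 85 d1 7a 44 15 93 a9 6c
  t1: 85 85 d1 7a 7a 15 44 a9
  t2: 7a 15 15 93 44 a9 a9 6c

RES = [ 0x7a  0x15  0x15  0x93  0x44  0xa9  0xa9  0x6c ]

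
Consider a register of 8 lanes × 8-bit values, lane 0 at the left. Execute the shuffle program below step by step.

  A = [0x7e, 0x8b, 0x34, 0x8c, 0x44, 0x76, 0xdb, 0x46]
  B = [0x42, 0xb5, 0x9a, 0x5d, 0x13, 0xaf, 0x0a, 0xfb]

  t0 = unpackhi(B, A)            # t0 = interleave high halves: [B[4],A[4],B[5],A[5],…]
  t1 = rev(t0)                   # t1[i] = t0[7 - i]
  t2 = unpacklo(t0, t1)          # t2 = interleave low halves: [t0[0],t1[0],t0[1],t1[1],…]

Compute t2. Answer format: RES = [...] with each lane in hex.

t0 = [0x13, 0x44, 0xaf, 0x76, 0x0a, 0xdb, 0xfb, 0x46]
t1 = [0x46, 0xfb, 0xdb, 0x0a, 0x76, 0xaf, 0x44, 0x13]
t2 = [0x13, 0x46, 0x44, 0xfb, 0xaf, 0xdb, 0x76, 0x0a]

RES = [ 0x13  0x46  0x44  0xfb  0xaf  0xdb  0x76  0x0a ]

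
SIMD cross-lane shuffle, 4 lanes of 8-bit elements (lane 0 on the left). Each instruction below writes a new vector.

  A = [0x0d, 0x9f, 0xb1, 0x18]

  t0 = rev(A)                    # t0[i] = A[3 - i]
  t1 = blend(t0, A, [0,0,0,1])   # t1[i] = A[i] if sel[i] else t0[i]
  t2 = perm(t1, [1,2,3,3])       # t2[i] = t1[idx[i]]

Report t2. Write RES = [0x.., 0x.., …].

RES = [0xb1, 0x9f, 0x18, 0x18]

→ t0 |18|b1|9f|0d|
→ t1 |18|b1|9f|18|
→ t2 |b1|9f|18|18|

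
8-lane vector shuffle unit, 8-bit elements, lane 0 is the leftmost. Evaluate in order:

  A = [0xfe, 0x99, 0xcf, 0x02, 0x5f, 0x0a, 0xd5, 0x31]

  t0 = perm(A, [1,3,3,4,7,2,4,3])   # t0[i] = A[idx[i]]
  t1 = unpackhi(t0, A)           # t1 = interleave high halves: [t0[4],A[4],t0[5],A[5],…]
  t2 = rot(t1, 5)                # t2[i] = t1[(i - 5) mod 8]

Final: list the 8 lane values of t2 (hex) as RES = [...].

→ t0 |99|02|02|5f|31|cf|5f|02|
→ t1 |31|5f|cf|0a|5f|d5|02|31|
→ t2 |0a|5f|d5|02|31|31|5f|cf|

RES = [0x0a, 0x5f, 0xd5, 0x02, 0x31, 0x31, 0x5f, 0xcf]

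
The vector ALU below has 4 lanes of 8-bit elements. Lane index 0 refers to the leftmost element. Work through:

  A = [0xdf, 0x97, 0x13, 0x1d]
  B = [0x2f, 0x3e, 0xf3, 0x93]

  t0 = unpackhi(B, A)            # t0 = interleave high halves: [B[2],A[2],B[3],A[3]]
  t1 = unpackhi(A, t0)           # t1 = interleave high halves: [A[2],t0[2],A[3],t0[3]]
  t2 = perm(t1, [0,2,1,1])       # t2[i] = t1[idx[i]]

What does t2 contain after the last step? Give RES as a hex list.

RES = [ 0x13  0x1d  0x93  0x93 ]

t0 = [0xf3, 0x13, 0x93, 0x1d]
t1 = [0x13, 0x93, 0x1d, 0x1d]
t2 = [0x13, 0x1d, 0x93, 0x93]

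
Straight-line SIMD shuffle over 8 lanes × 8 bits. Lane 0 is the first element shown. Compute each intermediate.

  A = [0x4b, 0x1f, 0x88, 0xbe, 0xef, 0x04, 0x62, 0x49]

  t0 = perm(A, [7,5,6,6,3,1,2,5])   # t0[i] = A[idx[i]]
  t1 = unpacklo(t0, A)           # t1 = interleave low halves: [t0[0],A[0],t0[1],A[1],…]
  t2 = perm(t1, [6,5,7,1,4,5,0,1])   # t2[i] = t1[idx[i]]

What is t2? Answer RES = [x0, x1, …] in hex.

t0 = [0x49, 0x04, 0x62, 0x62, 0xbe, 0x1f, 0x88, 0x04]
t1 = [0x49, 0x4b, 0x04, 0x1f, 0x62, 0x88, 0x62, 0xbe]
t2 = [0x62, 0x88, 0xbe, 0x4b, 0x62, 0x88, 0x49, 0x4b]

RES = [ 0x62  0x88  0xbe  0x4b  0x62  0x88  0x49  0x4b ]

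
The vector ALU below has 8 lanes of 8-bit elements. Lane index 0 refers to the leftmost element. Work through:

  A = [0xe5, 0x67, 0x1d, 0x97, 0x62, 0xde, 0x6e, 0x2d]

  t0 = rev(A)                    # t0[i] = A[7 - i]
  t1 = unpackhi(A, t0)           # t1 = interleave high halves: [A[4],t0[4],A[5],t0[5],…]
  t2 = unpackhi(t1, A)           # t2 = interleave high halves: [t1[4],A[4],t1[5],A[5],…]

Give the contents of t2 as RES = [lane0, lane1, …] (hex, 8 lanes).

t0 = [0x2d, 0x6e, 0xde, 0x62, 0x97, 0x1d, 0x67, 0xe5]
t1 = [0x62, 0x97, 0xde, 0x1d, 0x6e, 0x67, 0x2d, 0xe5]
t2 = [0x6e, 0x62, 0x67, 0xde, 0x2d, 0x6e, 0xe5, 0x2d]

RES = [0x6e, 0x62, 0x67, 0xde, 0x2d, 0x6e, 0xe5, 0x2d]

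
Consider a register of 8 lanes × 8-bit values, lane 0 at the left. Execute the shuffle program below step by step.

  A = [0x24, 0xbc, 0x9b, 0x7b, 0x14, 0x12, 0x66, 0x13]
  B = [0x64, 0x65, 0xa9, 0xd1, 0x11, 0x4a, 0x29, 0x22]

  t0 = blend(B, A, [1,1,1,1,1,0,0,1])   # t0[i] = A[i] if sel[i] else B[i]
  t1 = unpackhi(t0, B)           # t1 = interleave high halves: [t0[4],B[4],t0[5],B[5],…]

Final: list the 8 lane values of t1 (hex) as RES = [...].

RES = [ 0x14  0x11  0x4a  0x4a  0x29  0x29  0x13  0x22 ]

t0 = [0x24, 0xbc, 0x9b, 0x7b, 0x14, 0x4a, 0x29, 0x13]
t1 = [0x14, 0x11, 0x4a, 0x4a, 0x29, 0x29, 0x13, 0x22]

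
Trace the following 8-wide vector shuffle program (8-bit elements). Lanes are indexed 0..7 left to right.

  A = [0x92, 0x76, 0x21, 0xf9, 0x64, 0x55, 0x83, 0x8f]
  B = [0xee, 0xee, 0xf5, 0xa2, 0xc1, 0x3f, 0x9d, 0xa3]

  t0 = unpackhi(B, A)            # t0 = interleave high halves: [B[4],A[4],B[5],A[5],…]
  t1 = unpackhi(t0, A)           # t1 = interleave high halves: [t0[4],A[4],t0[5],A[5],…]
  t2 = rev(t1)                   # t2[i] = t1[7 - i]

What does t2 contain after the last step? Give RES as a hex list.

RES = [0x8f, 0x8f, 0x83, 0xa3, 0x55, 0x83, 0x64, 0x9d]

t0 = [0xc1, 0x64, 0x3f, 0x55, 0x9d, 0x83, 0xa3, 0x8f]
t1 = [0x9d, 0x64, 0x83, 0x55, 0xa3, 0x83, 0x8f, 0x8f]
t2 = [0x8f, 0x8f, 0x83, 0xa3, 0x55, 0x83, 0x64, 0x9d]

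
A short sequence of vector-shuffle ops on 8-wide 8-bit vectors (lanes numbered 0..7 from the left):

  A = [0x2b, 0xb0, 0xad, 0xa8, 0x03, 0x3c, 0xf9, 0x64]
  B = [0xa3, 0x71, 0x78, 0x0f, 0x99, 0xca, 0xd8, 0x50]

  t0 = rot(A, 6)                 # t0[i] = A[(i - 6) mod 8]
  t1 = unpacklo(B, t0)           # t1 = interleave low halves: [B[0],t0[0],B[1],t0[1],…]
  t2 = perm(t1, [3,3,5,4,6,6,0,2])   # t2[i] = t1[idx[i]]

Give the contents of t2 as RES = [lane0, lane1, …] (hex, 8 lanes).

RES = [ 0xa8  0xa8  0x03  0x78  0x0f  0x0f  0xa3  0x71 ]

t0 = [0xad, 0xa8, 0x03, 0x3c, 0xf9, 0x64, 0x2b, 0xb0]
t1 = [0xa3, 0xad, 0x71, 0xa8, 0x78, 0x03, 0x0f, 0x3c]
t2 = [0xa8, 0xa8, 0x03, 0x78, 0x0f, 0x0f, 0xa3, 0x71]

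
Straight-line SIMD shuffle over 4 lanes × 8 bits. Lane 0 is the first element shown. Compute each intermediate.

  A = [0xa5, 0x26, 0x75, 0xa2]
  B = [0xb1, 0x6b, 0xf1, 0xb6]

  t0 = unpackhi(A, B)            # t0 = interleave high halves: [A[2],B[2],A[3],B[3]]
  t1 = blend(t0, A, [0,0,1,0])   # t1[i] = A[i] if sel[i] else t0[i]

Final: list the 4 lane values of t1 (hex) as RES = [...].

RES = [ 0x75  0xf1  0x75  0xb6 ]

  t0: 75 f1 a2 b6
  t1: 75 f1 75 b6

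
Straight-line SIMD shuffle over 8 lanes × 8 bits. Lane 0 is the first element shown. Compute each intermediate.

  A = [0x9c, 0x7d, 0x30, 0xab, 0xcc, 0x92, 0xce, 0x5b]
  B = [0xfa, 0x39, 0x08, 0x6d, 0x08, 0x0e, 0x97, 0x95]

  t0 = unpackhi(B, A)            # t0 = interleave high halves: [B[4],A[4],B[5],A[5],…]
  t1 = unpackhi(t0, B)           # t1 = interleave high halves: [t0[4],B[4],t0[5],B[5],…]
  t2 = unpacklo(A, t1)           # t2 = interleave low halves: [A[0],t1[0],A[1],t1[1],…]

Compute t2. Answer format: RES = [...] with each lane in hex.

RES = [ 0x9c  0x97  0x7d  0x08  0x30  0xce  0xab  0x0e ]

t0 = [0x08, 0xcc, 0x0e, 0x92, 0x97, 0xce, 0x95, 0x5b]
t1 = [0x97, 0x08, 0xce, 0x0e, 0x95, 0x97, 0x5b, 0x95]
t2 = [0x9c, 0x97, 0x7d, 0x08, 0x30, 0xce, 0xab, 0x0e]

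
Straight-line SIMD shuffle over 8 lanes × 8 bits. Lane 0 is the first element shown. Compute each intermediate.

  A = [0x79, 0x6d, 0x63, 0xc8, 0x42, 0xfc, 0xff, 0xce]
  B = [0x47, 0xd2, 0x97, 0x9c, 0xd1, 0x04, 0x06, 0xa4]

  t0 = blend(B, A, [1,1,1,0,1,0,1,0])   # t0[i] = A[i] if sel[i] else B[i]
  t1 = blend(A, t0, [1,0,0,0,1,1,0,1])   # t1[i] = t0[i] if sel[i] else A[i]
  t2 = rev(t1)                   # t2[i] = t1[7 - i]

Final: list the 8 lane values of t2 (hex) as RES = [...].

RES = [0xa4, 0xff, 0x04, 0x42, 0xc8, 0x63, 0x6d, 0x79]

→ t0 |79|6d|63|9c|42|04|ff|a4|
→ t1 |79|6d|63|c8|42|04|ff|a4|
→ t2 |a4|ff|04|42|c8|63|6d|79|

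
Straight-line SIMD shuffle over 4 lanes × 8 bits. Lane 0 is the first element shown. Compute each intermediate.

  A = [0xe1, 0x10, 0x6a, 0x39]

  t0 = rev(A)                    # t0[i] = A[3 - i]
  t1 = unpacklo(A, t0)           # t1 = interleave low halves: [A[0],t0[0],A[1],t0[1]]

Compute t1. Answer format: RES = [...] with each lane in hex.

RES = [0xe1, 0x39, 0x10, 0x6a]

→ t0 |39|6a|10|e1|
→ t1 |e1|39|10|6a|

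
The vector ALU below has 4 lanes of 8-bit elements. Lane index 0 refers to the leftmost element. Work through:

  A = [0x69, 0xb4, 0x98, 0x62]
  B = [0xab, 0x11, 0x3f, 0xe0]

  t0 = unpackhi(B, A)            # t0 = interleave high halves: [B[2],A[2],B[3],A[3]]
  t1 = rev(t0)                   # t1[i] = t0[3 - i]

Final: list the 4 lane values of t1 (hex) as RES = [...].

t0 = [0x3f, 0x98, 0xe0, 0x62]
t1 = [0x62, 0xe0, 0x98, 0x3f]

RES = [0x62, 0xe0, 0x98, 0x3f]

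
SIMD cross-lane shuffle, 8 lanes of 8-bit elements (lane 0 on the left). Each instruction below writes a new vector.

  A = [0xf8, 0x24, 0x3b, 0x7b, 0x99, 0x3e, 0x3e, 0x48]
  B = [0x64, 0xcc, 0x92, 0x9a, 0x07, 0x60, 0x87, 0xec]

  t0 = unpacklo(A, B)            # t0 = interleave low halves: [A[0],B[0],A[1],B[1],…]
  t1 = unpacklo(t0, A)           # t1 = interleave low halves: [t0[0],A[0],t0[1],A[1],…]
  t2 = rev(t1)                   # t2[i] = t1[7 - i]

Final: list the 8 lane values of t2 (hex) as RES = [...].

→ t0 |f8|64|24|cc|3b|92|7b|9a|
→ t1 |f8|f8|64|24|24|3b|cc|7b|
→ t2 |7b|cc|3b|24|24|64|f8|f8|

RES = [0x7b, 0xcc, 0x3b, 0x24, 0x24, 0x64, 0xf8, 0xf8]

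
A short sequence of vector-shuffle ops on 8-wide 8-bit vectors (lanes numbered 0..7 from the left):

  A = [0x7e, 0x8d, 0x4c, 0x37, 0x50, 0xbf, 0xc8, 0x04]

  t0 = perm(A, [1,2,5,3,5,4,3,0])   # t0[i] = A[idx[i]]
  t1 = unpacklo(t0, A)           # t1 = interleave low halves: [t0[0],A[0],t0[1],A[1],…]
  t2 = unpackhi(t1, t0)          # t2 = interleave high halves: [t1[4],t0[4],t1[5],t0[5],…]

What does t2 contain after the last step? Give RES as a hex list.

t0 = [0x8d, 0x4c, 0xbf, 0x37, 0xbf, 0x50, 0x37, 0x7e]
t1 = [0x8d, 0x7e, 0x4c, 0x8d, 0xbf, 0x4c, 0x37, 0x37]
t2 = [0xbf, 0xbf, 0x4c, 0x50, 0x37, 0x37, 0x37, 0x7e]

RES = [0xbf, 0xbf, 0x4c, 0x50, 0x37, 0x37, 0x37, 0x7e]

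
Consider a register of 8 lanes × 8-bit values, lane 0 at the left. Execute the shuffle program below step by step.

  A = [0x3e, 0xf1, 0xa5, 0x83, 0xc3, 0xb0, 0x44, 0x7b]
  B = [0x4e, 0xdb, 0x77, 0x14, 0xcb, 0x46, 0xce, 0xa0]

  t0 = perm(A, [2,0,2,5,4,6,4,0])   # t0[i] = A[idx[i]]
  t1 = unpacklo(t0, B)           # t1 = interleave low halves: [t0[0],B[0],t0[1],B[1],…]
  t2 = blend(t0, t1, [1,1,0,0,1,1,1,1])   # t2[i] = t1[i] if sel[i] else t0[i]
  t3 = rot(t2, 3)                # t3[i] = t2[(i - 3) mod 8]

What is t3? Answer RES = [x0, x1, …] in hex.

RES = [0x77, 0xb0, 0x14, 0xa5, 0x4e, 0xa5, 0xb0, 0xa5]

  t0: a5 3e a5 b0 c3 44 c3 3e
  t1: a5 4e 3e db a5 77 b0 14
  t2: a5 4e a5 b0 a5 77 b0 14
  t3: 77 b0 14 a5 4e a5 b0 a5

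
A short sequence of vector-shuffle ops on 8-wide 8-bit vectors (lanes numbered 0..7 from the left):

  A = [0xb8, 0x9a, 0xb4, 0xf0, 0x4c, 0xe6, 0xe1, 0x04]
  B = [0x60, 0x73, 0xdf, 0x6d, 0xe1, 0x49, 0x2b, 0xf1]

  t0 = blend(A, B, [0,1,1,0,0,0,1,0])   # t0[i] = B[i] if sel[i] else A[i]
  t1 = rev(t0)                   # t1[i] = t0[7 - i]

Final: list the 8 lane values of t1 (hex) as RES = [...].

  t0: b8 73 df f0 4c e6 2b 04
  t1: 04 2b e6 4c f0 df 73 b8

RES = [0x04, 0x2b, 0xe6, 0x4c, 0xf0, 0xdf, 0x73, 0xb8]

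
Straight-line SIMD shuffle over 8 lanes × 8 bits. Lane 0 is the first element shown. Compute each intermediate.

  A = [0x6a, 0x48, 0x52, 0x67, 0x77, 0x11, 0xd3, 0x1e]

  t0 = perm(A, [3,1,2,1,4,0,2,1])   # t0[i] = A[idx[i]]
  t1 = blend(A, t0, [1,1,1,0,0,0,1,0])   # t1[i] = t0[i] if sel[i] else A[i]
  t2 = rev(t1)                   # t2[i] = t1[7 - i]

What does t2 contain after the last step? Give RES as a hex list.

t0 = [0x67, 0x48, 0x52, 0x48, 0x77, 0x6a, 0x52, 0x48]
t1 = [0x67, 0x48, 0x52, 0x67, 0x77, 0x11, 0x52, 0x1e]
t2 = [0x1e, 0x52, 0x11, 0x77, 0x67, 0x52, 0x48, 0x67]

RES = [ 0x1e  0x52  0x11  0x77  0x67  0x52  0x48  0x67 ]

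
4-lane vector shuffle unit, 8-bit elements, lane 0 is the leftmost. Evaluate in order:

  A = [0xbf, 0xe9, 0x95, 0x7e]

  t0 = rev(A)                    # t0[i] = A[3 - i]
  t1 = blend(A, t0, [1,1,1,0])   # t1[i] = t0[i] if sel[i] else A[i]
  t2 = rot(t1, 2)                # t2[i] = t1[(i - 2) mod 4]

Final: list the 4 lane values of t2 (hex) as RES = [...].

RES = [ 0xe9  0x7e  0x7e  0x95 ]

→ t0 |7e|95|e9|bf|
→ t1 |7e|95|e9|7e|
→ t2 |e9|7e|7e|95|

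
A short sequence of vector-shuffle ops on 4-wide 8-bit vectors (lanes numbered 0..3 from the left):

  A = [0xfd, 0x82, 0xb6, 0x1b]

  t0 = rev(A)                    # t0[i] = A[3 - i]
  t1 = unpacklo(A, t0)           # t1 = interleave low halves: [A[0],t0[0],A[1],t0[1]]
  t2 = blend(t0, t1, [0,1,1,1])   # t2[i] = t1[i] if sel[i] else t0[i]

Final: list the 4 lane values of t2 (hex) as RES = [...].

RES = [0x1b, 0x1b, 0x82, 0xb6]

→ t0 |1b|b6|82|fd|
→ t1 |fd|1b|82|b6|
→ t2 |1b|1b|82|b6|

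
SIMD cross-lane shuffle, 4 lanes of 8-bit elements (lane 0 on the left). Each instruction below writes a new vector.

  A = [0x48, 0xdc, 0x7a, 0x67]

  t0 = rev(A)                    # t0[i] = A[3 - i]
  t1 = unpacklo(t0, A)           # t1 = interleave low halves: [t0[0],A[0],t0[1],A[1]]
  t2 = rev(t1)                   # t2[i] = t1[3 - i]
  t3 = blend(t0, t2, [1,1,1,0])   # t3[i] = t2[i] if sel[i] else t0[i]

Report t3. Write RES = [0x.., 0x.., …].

t0 = [0x67, 0x7a, 0xdc, 0x48]
t1 = [0x67, 0x48, 0x7a, 0xdc]
t2 = [0xdc, 0x7a, 0x48, 0x67]
t3 = [0xdc, 0x7a, 0x48, 0x48]

RES = [ 0xdc  0x7a  0x48  0x48 ]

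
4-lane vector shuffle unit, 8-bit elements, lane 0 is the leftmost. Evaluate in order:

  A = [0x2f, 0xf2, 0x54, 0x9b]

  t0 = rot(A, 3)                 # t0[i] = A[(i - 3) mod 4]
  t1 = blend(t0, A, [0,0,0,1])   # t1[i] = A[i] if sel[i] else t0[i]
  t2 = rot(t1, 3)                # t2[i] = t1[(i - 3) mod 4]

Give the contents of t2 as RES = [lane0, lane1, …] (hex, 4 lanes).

RES = [0x54, 0x9b, 0x9b, 0xf2]

  t0: f2 54 9b 2f
  t1: f2 54 9b 9b
  t2: 54 9b 9b f2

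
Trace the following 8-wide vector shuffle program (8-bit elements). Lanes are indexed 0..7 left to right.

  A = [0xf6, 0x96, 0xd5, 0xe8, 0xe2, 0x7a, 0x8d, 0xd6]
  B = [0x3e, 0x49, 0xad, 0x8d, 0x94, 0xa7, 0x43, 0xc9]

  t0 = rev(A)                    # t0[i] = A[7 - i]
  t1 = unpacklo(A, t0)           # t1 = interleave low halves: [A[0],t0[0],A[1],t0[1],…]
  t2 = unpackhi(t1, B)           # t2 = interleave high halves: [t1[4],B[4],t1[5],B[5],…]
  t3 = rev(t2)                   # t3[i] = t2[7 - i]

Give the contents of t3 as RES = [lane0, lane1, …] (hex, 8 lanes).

RES = [ 0xc9  0xe2  0x43  0xe8  0xa7  0x7a  0x94  0xd5 ]

  t0: d6 8d 7a e2 e8 d5 96 f6
  t1: f6 d6 96 8d d5 7a e8 e2
  t2: d5 94 7a a7 e8 43 e2 c9
  t3: c9 e2 43 e8 a7 7a 94 d5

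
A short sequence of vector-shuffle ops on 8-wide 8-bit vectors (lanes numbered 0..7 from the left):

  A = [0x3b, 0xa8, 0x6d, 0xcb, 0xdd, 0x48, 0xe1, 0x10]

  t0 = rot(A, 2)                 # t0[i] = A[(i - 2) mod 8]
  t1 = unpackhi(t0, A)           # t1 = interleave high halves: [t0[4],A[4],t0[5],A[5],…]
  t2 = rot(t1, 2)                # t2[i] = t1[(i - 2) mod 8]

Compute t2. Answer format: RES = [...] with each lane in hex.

  t0: e1 10 3b a8 6d cb dd 48
  t1: 6d dd cb 48 dd e1 48 10
  t2: 48 10 6d dd cb 48 dd e1

RES = [0x48, 0x10, 0x6d, 0xdd, 0xcb, 0x48, 0xdd, 0xe1]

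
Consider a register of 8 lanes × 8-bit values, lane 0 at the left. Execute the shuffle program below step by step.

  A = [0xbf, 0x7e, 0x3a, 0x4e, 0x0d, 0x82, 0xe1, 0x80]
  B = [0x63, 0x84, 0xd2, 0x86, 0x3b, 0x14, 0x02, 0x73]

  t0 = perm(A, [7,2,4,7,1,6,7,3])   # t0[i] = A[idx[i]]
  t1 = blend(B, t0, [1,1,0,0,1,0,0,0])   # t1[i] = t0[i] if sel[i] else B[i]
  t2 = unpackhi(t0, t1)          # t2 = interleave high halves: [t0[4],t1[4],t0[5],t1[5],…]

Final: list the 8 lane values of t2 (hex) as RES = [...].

RES = [0x7e, 0x7e, 0xe1, 0x14, 0x80, 0x02, 0x4e, 0x73]

t0 = [0x80, 0x3a, 0x0d, 0x80, 0x7e, 0xe1, 0x80, 0x4e]
t1 = [0x80, 0x3a, 0xd2, 0x86, 0x7e, 0x14, 0x02, 0x73]
t2 = [0x7e, 0x7e, 0xe1, 0x14, 0x80, 0x02, 0x4e, 0x73]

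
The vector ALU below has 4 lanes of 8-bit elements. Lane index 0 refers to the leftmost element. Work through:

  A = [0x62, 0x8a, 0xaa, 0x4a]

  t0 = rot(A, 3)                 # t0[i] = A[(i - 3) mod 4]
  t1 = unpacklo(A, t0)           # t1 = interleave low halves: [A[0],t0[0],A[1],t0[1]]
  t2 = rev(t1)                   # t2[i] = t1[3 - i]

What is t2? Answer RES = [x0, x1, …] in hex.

  t0: 8a aa 4a 62
  t1: 62 8a 8a aa
  t2: aa 8a 8a 62

RES = [0xaa, 0x8a, 0x8a, 0x62]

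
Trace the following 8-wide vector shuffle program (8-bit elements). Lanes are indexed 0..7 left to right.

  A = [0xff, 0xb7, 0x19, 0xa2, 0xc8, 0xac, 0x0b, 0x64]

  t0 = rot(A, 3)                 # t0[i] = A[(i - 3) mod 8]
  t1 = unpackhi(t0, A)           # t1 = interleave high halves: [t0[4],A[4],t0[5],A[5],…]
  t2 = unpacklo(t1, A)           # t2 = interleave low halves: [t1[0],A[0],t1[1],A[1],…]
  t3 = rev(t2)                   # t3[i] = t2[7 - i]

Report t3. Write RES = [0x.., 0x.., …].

RES = [ 0xa2  0xac  0x19  0x19  0xb7  0xc8  0xff  0xb7 ]

→ t0 |ac|0b|64|ff|b7|19|a2|c8|
→ t1 |b7|c8|19|ac|a2|0b|c8|64|
→ t2 |b7|ff|c8|b7|19|19|ac|a2|
→ t3 |a2|ac|19|19|b7|c8|ff|b7|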